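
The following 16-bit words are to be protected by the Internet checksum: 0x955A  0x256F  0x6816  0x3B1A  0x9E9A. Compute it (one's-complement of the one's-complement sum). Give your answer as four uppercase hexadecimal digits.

One's-complement addition (fold any carry out of bit 15 back into bit 0):
  0x955A + 0x256F = 0x0BAC9
  0xBAC9 + 0x6816 = 0x122DF → wrap carry → 0x22E0
  0x22E0 + 0x3B1A = 0x05DFA
  0x5DFA + 0x9E9A = 0x0FC94
One's-complement sum = 0xFC94.
Checksum = ~0xFC94 & 0xFFFF = 0x036B.

036B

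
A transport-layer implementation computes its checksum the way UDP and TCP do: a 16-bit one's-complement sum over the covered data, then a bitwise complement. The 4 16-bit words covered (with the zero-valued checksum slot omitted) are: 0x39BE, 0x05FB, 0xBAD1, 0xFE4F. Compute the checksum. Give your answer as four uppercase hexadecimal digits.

One's-complement addition (fold any carry out of bit 15 back into bit 0):
  0x39BE + 0x05FB = 0x03FB9
  0x3FB9 + 0xBAD1 = 0x0FA8A
  0xFA8A + 0xFE4F = 0x1F8D9 → wrap carry → 0xF8DA
One's-complement sum = 0xF8DA.
Checksum = ~0xF8DA & 0xFFFF = 0x0725.

0725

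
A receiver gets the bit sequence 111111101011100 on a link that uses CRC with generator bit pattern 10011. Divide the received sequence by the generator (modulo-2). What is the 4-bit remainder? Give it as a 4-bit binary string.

1110

Modulo-2 division of 111111101011100 by 10011:
  pos 0: 11111 XOR 10011 = 01100
  pos 1: 11001 XOR 10011 = 01010
  pos 2: 10101 XOR 10011 = 00110
  pos 4: 11001 XOR 10011 = 01010
  pos 5: 10100 XOR 10011 = 00111
  pos 7: 11111 XOR 10011 = 01100
  pos 8: 11001 XOR 10011 = 01010
  pos 9: 10100 XOR 10011 = 00111
Remainder = 1110 (nonzero — an error is detected).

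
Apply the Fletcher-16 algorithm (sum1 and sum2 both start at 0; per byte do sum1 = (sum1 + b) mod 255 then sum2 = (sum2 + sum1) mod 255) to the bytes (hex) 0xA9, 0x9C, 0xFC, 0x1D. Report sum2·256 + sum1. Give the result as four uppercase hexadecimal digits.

Running sums (mod 255):
  after byte 0 (0xA9): sum1=169, sum2=169
  after byte 1 (0x9C): sum1=70, sum2=239
  after byte 2 (0xFC): sum1=67, sum2=51
  after byte 3 (0x1D): sum1=96, sum2=147
Checksum = sum2·256 + sum1 = 147·256 + 96 = 37728 = 0x9360.

9360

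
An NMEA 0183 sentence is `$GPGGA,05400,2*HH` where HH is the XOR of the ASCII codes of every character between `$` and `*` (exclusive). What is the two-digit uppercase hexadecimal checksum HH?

55

XOR the ASCII codes of the payload characters:
  'G' = 0x47 → acc = 0x47
  'P' = 0x50 → acc = 0x17
  'G' = 0x47 → acc = 0x50
  'G' = 0x47 → acc = 0x17
  'A' = 0x41 → acc = 0x56
  ',' = 0x2C → acc = 0x7A
  '0' = 0x30 → acc = 0x4A
  '5' = 0x35 → acc = 0x7F
  '4' = 0x34 → acc = 0x4B
  '0' = 0x30 → acc = 0x7B
  '0' = 0x30 → acc = 0x4B
  ',' = 0x2C → acc = 0x67
  '2' = 0x32 → acc = 0x55
Checksum = 0x55.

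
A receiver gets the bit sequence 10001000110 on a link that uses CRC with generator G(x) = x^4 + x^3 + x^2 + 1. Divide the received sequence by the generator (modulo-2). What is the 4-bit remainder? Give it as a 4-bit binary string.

0000

Modulo-2 division of 10001000110 by 11101:
  pos 0: 10001 XOR 11101 = 01100
  pos 1: 11000 XOR 11101 = 00101
  pos 3: 10100 XOR 11101 = 01001
  pos 4: 10011 XOR 11101 = 01110
  pos 5: 11101 XOR 11101 = 00000
Remainder = 0000 (zero — the frame passes the CRC check).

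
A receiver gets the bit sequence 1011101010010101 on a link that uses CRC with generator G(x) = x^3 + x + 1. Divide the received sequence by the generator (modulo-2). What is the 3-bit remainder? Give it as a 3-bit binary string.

000

Modulo-2 division of 1011101010010101 by 1011:
  pos 0: 1011 XOR 1011 = 0000
  pos 4: 1010 XOR 1011 = 0001
  pos 7: 1100 XOR 1011 = 0111
  pos 8: 1111 XOR 1011 = 0100
  pos 9: 1000 XOR 1011 = 0011
  pos 11: 1110 XOR 1011 = 0101
  pos 12: 1011 XOR 1011 = 0000
Remainder = 000 (zero — the frame passes the CRC check).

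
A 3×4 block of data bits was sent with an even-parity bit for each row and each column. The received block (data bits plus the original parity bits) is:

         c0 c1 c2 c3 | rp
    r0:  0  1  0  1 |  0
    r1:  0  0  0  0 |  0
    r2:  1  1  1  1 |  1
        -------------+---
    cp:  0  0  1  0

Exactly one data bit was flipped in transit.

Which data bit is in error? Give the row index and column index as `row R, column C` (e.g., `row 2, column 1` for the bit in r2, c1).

Recompute each row's even parity and compare to rp:
  r0: data parity 0, sent rp 0 → ok
  r1: data parity 0, sent rp 0 → ok
  r2: data parity 0, sent rp 1 → mismatch
Recompute each column's even parity and compare to cp:
  c0: data parity 1, sent cp 0 → mismatch
  c1: data parity 0, sent cp 0 → ok
  c2: data parity 1, sent cp 1 → ok
  c3: data parity 0, sent cp 0 → ok
Exactly one row (r2) and one column (c0) fail → the flipped bit is at their intersection.

row 2, column 0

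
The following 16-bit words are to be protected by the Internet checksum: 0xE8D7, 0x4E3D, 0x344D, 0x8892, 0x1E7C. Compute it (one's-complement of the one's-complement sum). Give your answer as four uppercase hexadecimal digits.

ED8E

One's-complement addition (fold any carry out of bit 15 back into bit 0):
  0xE8D7 + 0x4E3D = 0x13714 → wrap carry → 0x3715
  0x3715 + 0x344D = 0x06B62
  0x6B62 + 0x8892 = 0x0F3F4
  0xF3F4 + 0x1E7C = 0x11270 → wrap carry → 0x1271
One's-complement sum = 0x1271.
Checksum = ~0x1271 & 0xFFFF = 0xED8E.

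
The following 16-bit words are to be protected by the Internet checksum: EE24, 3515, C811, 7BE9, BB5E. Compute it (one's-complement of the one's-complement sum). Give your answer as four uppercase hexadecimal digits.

One's-complement addition (fold any carry out of bit 15 back into bit 0):
  0xEE24 + 0x3515 = 0x12339 → wrap carry → 0x233A
  0x233A + 0xC811 = 0x0EB4B
  0xEB4B + 0x7BE9 = 0x16734 → wrap carry → 0x6735
  0x6735 + 0xBB5E = 0x12293 → wrap carry → 0x2294
One's-complement sum = 0x2294.
Checksum = ~0x2294 & 0xFFFF = 0xDD6B.

DD6B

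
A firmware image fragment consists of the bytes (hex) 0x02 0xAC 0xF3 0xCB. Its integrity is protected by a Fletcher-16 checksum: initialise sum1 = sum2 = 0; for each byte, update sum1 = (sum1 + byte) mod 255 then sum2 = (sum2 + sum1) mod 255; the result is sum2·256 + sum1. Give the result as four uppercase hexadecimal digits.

Running sums (mod 255):
  after byte 0 (0x02): sum1=2, sum2=2
  after byte 1 (0xAC): sum1=174, sum2=176
  after byte 2 (0xF3): sum1=162, sum2=83
  after byte 3 (0xCB): sum1=110, sum2=193
Checksum = sum2·256 + sum1 = 193·256 + 110 = 49518 = 0xC16E.

C16E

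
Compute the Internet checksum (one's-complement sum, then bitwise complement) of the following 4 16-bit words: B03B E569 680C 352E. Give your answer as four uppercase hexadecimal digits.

One's-complement addition (fold any carry out of bit 15 back into bit 0):
  0xB03B + 0xE569 = 0x195A4 → wrap carry → 0x95A5
  0x95A5 + 0x680C = 0x0FDB1
  0xFDB1 + 0x352E = 0x132DF → wrap carry → 0x32E0
One's-complement sum = 0x32E0.
Checksum = ~0x32E0 & 0xFFFF = 0xCD1F.

CD1F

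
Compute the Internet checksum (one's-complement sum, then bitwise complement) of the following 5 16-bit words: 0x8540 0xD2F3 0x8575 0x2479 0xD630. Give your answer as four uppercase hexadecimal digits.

27AC

One's-complement addition (fold any carry out of bit 15 back into bit 0):
  0x8540 + 0xD2F3 = 0x15833 → wrap carry → 0x5834
  0x5834 + 0x8575 = 0x0DDA9
  0xDDA9 + 0x2479 = 0x10222 → wrap carry → 0x0223
  0x0223 + 0xD630 = 0x0D853
One's-complement sum = 0xD853.
Checksum = ~0xD853 & 0xFFFF = 0x27AC.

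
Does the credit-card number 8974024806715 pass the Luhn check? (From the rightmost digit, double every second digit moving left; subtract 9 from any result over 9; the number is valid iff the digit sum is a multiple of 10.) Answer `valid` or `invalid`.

From the right, keep odd positions and double even positions (subtract 9 from any doubled value over 9):
  doubled (positions 2,4,...): 2 3 7 4 8 9 → sum 33
  kept (positions 1,3,...): 5 7 0 4 0 7 8 → sum 31
Total = 64.
64 mod 10 = 4, so the number is invalid.

invalid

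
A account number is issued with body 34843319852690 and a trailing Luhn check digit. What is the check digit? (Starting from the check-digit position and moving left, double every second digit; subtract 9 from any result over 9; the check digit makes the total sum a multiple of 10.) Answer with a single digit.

1

Partial digits right→left: 0 9 6 2 5 8 9 1 3 3 4 8 4 3
Double every second digit counting from the check-digit position (so the 1st, 3rd, 5th, ... of the partial from the right).
  doubled (with −9 where >9): 0 3 1 9 6 8 8 → sum 35
  kept as-is: 9 2 8 1 3 8 3 → sum 34
Total = 35 + 34 = 69.
Check digit = (10 − (69 mod 10)) mod 10 = 1.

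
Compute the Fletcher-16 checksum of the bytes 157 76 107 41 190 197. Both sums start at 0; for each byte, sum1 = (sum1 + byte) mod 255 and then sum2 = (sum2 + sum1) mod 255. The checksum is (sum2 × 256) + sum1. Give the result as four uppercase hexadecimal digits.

9B03

Running sums (mod 255):
  after byte 0 (157): sum1=157, sum2=157
  after byte 1 (76): sum1=233, sum2=135
  after byte 2 (107): sum1=85, sum2=220
  after byte 3 (41): sum1=126, sum2=91
  after byte 4 (190): sum1=61, sum2=152
  after byte 5 (197): sum1=3, sum2=155
Checksum = sum2·256 + sum1 = 155·256 + 3 = 39683 = 0x9B03.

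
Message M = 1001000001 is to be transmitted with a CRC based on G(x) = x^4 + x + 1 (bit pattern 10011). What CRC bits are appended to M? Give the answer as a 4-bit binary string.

Append 4 zeros: 10010000010000. Divide by 10011 (XOR where the leading bit is 1):
  pos 0: 10010 XOR 10011 = 00001
  pos 4: 10000 XOR 10011 = 00011
  pos 7: 11100 XOR 10011 = 01111
  pos 8: 11110 XOR 10011 = 01101
  pos 9: 11010 XOR 10011 = 01001
Remainder (last 4 bits) = 1001. This is the CRC / FCS.

1001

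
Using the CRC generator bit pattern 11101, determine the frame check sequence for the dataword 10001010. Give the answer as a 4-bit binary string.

1011

Append 4 zeros: 100010100000. Divide by 11101 (XOR where the leading bit is 1):
  pos 0: 10001 XOR 11101 = 01100
  pos 1: 11000 XOR 11101 = 00101
  pos 3: 10110 XOR 11101 = 01011
  pos 4: 10110 XOR 11101 = 01011
  pos 5: 10110 XOR 11101 = 01011
  pos 6: 10110 XOR 11101 = 01011
  pos 7: 10110 XOR 11101 = 01011
Remainder (last 4 bits) = 1011. This is the CRC / FCS.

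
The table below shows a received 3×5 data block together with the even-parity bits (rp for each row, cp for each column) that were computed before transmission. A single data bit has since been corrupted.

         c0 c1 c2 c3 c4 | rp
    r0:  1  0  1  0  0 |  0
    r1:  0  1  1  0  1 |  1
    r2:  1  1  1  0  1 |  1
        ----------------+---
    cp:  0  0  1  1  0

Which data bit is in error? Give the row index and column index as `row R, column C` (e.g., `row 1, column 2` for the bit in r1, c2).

row 2, column 3

Recompute each row's even parity and compare to rp:
  r0: data parity 0, sent rp 0 → ok
  r1: data parity 1, sent rp 1 → ok
  r2: data parity 0, sent rp 1 → mismatch
Recompute each column's even parity and compare to cp:
  c0: data parity 0, sent cp 0 → ok
  c1: data parity 0, sent cp 0 → ok
  c2: data parity 1, sent cp 1 → ok
  c3: data parity 0, sent cp 1 → mismatch
  c4: data parity 0, sent cp 0 → ok
Exactly one row (r2) and one column (c3) fail → the flipped bit is at their intersection.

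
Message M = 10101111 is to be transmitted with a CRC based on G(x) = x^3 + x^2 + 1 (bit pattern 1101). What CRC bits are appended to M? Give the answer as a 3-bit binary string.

000

Append 3 zeros: 10101111000. Divide by 1101 (XOR where the leading bit is 1):
  pos 0: 1010 XOR 1101 = 0111
  pos 1: 1111 XOR 1101 = 0010
  pos 3: 1011 XOR 1101 = 0110
  pos 4: 1101 XOR 1101 = 0000
Remainder (last 3 bits) = 000. This is the CRC / FCS.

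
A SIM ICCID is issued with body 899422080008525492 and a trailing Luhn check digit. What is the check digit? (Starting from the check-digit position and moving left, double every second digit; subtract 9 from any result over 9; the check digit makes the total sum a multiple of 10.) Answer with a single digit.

Partial digits right→left: 2 9 4 5 2 5 8 0 0 0 8 0 2 2 4 9 9 8
Double every second digit counting from the check-digit position (so the 1st, 3rd, 5th, ... of the partial from the right).
  doubled (with −9 where >9): 4 8 4 7 0 7 4 8 9 → sum 51
  kept as-is: 9 5 5 0 0 0 2 9 8 → sum 38
Total = 51 + 38 = 89.
Check digit = (10 − (89 mod 10)) mod 10 = 1.

1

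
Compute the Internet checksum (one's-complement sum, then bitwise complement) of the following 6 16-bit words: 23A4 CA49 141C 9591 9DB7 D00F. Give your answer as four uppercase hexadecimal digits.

One's-complement addition (fold any carry out of bit 15 back into bit 0):
  0x23A4 + 0xCA49 = 0x0EDED
  0xEDED + 0x141C = 0x10209 → wrap carry → 0x020A
  0x020A + 0x9591 = 0x0979B
  0x979B + 0x9DB7 = 0x13552 → wrap carry → 0x3553
  0x3553 + 0xD00F = 0x10562 → wrap carry → 0x0563
One's-complement sum = 0x0563.
Checksum = ~0x0563 & 0xFFFF = 0xFA9C.

FA9C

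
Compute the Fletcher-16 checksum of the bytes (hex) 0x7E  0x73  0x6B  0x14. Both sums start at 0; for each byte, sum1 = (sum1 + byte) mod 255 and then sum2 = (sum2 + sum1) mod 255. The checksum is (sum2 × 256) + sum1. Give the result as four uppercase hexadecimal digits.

3F71

Running sums (mod 255):
  after byte 0 (0x7E): sum1=126, sum2=126
  after byte 1 (0x73): sum1=241, sum2=112
  after byte 2 (0x6B): sum1=93, sum2=205
  after byte 3 (0x14): sum1=113, sum2=63
Checksum = sum2·256 + sum1 = 63·256 + 113 = 16241 = 0x3F71.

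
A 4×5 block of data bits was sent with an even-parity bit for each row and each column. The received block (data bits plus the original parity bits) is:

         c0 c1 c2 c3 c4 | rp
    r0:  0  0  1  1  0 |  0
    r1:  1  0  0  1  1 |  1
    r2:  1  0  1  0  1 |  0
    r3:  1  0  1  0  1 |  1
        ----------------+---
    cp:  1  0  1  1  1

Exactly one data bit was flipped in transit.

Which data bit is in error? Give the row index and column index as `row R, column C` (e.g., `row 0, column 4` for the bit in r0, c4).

row 2, column 3

Recompute each row's even parity and compare to rp:
  r0: data parity 0, sent rp 0 → ok
  r1: data parity 1, sent rp 1 → ok
  r2: data parity 1, sent rp 0 → mismatch
  r3: data parity 1, sent rp 1 → ok
Recompute each column's even parity and compare to cp:
  c0: data parity 1, sent cp 1 → ok
  c1: data parity 0, sent cp 0 → ok
  c2: data parity 1, sent cp 1 → ok
  c3: data parity 0, sent cp 1 → mismatch
  c4: data parity 1, sent cp 1 → ok
Exactly one row (r2) and one column (c3) fail → the flipped bit is at their intersection.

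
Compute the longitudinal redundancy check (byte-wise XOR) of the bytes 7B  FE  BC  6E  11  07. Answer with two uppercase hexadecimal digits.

41

XOR the bytes together:
  start with 0x7B
  0x7B ⊕ 0xFE = 0x85
  0x85 ⊕ 0xBC = 0x39
  0x39 ⊕ 0x6E = 0x57
  0x57 ⊕ 0x11 = 0x46
  0x46 ⊕ 0x07 = 0x41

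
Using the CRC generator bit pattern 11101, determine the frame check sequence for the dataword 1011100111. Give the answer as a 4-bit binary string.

Append 4 zeros: 10111001110000. Divide by 11101 (XOR where the leading bit is 1):
  pos 0: 10111 XOR 11101 = 01010
  pos 1: 10100 XOR 11101 = 01001
  pos 2: 10010 XOR 11101 = 01111
  pos 3: 11111 XOR 11101 = 00010
  pos 6: 10110 XOR 11101 = 01011
  pos 7: 10110 XOR 11101 = 01011
  pos 8: 10110 XOR 11101 = 01011
  pos 9: 10110 XOR 11101 = 01011
Remainder (last 4 bits) = 1011. This is the CRC / FCS.

1011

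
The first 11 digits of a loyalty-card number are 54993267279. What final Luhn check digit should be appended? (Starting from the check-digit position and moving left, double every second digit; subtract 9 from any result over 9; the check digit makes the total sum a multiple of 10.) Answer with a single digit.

9

Partial digits right→left: 9 7 2 7 6 2 3 9 9 4 5
Double every second digit counting from the check-digit position (so the 1st, 3rd, 5th, ... of the partial from the right).
  doubled (with −9 where >9): 9 4 3 6 9 1 → sum 32
  kept as-is: 7 7 2 9 4 → sum 29
Total = 32 + 29 = 61.
Check digit = (10 − (61 mod 10)) mod 10 = 9.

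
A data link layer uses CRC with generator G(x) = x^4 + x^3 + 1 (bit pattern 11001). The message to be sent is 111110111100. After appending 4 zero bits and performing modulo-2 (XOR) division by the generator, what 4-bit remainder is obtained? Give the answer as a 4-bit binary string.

Append 4 zeros: 1111101111000000. Divide by 11001 (XOR where the leading bit is 1):
  pos 0: 11111 XOR 11001 = 00110
  pos 2: 11001 XOR 11001 = 00000
  pos 7: 11100 XOR 11001 = 00101
  pos 9: 10100 XOR 11001 = 01101
  pos 10: 11010 XOR 11001 = 00011
Remainder (last 4 bits) = 0110. This is the CRC / FCS.

0110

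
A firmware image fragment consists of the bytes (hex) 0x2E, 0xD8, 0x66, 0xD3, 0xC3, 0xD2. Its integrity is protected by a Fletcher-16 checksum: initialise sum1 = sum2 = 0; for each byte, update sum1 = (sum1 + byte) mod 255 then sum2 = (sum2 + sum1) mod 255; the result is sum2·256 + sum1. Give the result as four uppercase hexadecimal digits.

C0D7

Running sums (mod 255):
  after byte 0 (0x2E): sum1=46, sum2=46
  after byte 1 (0xD8): sum1=7, sum2=53
  after byte 2 (0x66): sum1=109, sum2=162
  after byte 3 (0xD3): sum1=65, sum2=227
  after byte 4 (0xC3): sum1=5, sum2=232
  after byte 5 (0xD2): sum1=215, sum2=192
Checksum = sum2·256 + sum1 = 192·256 + 215 = 49367 = 0xC0D7.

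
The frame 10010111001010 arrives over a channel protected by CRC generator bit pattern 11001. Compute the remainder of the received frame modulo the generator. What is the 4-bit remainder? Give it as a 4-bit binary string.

0000

Modulo-2 division of 10010111001010 by 11001:
  pos 0: 10010 XOR 11001 = 01011
  pos 1: 10111 XOR 11001 = 01110
  pos 2: 11101 XOR 11001 = 00100
  pos 4: 10010 XOR 11001 = 01011
  pos 5: 10110 XOR 11001 = 01111
  pos 6: 11111 XOR 11001 = 00110
  pos 8: 11001 XOR 11001 = 00000
Remainder = 0000 (zero — the frame passes the CRC check).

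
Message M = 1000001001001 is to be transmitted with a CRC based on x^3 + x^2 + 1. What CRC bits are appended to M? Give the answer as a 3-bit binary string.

101

Append 3 zeros: 1000001001001000. Divide by 1101 (XOR where the leading bit is 1):
  pos 0: 1000 XOR 1101 = 0101
  pos 1: 1010 XOR 1101 = 0111
  pos 2: 1110 XOR 1101 = 0011
  pos 4: 1110 XOR 1101 = 0011
  pos 6: 1101 XOR 1101 = 0000
  pos 12: 1000 XOR 1101 = 0101
Remainder (last 3 bits) = 101. This is the CRC / FCS.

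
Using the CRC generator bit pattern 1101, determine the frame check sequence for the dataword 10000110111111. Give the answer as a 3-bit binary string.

Append 3 zeros: 10000110111111000. Divide by 1101 (XOR where the leading bit is 1):
  pos 0: 1000 XOR 1101 = 0101
  pos 1: 1010 XOR 1101 = 0111
  pos 2: 1111 XOR 1101 = 0010
  pos 4: 1010 XOR 1101 = 0111
  pos 5: 1111 XOR 1101 = 0010
  pos 7: 1011 XOR 1101 = 0110
  pos 8: 1101 XOR 1101 = 0000
  pos 12: 1100 XOR 1101 = 0001
Remainder (last 3 bits) = 010. This is the CRC / FCS.

010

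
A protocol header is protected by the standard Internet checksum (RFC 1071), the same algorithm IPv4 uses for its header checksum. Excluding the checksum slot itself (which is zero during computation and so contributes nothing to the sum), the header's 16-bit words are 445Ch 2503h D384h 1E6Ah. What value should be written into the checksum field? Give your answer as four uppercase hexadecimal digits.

A4B1

One's-complement addition (fold any carry out of bit 15 back into bit 0):
  0x445C + 0x2503 = 0x0695F
  0x695F + 0xD384 = 0x13CE3 → wrap carry → 0x3CE4
  0x3CE4 + 0x1E6A = 0x05B4E
One's-complement sum = 0x5B4E.
Checksum = ~0x5B4E & 0xFFFF = 0xA4B1.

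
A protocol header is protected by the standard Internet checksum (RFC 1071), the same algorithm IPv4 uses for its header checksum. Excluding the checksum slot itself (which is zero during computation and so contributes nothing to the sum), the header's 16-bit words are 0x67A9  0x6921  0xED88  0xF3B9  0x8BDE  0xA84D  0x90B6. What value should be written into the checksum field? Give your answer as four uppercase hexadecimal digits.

890F

One's-complement addition (fold any carry out of bit 15 back into bit 0):
  0x67A9 + 0x6921 = 0x0D0CA
  0xD0CA + 0xED88 = 0x1BE52 → wrap carry → 0xBE53
  0xBE53 + 0xF3B9 = 0x1B20C → wrap carry → 0xB20D
  0xB20D + 0x8BDE = 0x13DEB → wrap carry → 0x3DEC
  0x3DEC + 0xA84D = 0x0E639
  0xE639 + 0x90B6 = 0x176EF → wrap carry → 0x76F0
One's-complement sum = 0x76F0.
Checksum = ~0x76F0 & 0xFFFF = 0x890F.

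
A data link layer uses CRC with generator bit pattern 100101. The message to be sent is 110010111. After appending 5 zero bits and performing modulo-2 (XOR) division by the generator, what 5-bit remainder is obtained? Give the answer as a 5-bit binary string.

10011

Append 5 zeros: 11001011100000. Divide by 100101 (XOR where the leading bit is 1):
  pos 0: 110010 XOR 100101 = 010111
  pos 1: 101111 XOR 100101 = 001010
  pos 3: 101011 XOR 100101 = 001110
  pos 5: 111000 XOR 100101 = 011101
  pos 6: 111010 XOR 100101 = 011111
  pos 7: 111110 XOR 100101 = 011011
  pos 8: 110110 XOR 100101 = 010011
Remainder (last 5 bits) = 10011. This is the CRC / FCS.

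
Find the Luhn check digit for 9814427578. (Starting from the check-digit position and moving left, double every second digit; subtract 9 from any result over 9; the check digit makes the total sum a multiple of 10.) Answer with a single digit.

Partial digits right→left: 8 7 5 7 2 4 4 1 8 9
Double every second digit counting from the check-digit position (so the 1st, 3rd, 5th, ... of the partial from the right).
  doubled (with −9 where >9): 7 1 4 8 7 → sum 27
  kept as-is: 7 7 4 1 9 → sum 28
Total = 27 + 28 = 55.
Check digit = (10 − (55 mod 10)) mod 10 = 5.

5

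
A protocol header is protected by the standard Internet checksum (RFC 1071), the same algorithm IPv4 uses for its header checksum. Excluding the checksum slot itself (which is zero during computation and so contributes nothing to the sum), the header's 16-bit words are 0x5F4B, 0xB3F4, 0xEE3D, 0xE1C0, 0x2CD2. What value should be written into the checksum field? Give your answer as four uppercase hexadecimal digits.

EFEE

One's-complement addition (fold any carry out of bit 15 back into bit 0):
  0x5F4B + 0xB3F4 = 0x1133F → wrap carry → 0x1340
  0x1340 + 0xEE3D = 0x1017D → wrap carry → 0x017E
  0x017E + 0xE1C0 = 0x0E33E
  0xE33E + 0x2CD2 = 0x11010 → wrap carry → 0x1011
One's-complement sum = 0x1011.
Checksum = ~0x1011 & 0xFFFF = 0xEFEE.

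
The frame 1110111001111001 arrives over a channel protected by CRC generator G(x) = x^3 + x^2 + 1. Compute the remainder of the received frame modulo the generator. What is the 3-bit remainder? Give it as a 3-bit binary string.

101

Modulo-2 division of 1110111001111001 by 1101:
  pos 0: 1110 XOR 1101 = 0011
  pos 2: 1111 XOR 1101 = 0010
  pos 4: 1010 XOR 1101 = 0111
  pos 5: 1110 XOR 1101 = 0011
  pos 7: 1111 XOR 1101 = 0010
  pos 9: 1011 XOR 1101 = 0110
  pos 10: 1100 XOR 1101 = 0001
Remainder = 101 (nonzero — an error is detected).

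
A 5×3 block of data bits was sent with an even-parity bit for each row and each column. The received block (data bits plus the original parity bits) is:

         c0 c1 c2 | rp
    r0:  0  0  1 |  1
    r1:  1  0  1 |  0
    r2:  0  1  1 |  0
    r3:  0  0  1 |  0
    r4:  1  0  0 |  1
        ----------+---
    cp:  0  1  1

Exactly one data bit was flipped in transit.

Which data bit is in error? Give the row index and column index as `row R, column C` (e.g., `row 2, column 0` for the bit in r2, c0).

row 3, column 2

Recompute each row's even parity and compare to rp:
  r0: data parity 1, sent rp 1 → ok
  r1: data parity 0, sent rp 0 → ok
  r2: data parity 0, sent rp 0 → ok
  r3: data parity 1, sent rp 0 → mismatch
  r4: data parity 1, sent rp 1 → ok
Recompute each column's even parity and compare to cp:
  c0: data parity 0, sent cp 0 → ok
  c1: data parity 1, sent cp 1 → ok
  c2: data parity 0, sent cp 1 → mismatch
Exactly one row (r3) and one column (c2) fail → the flipped bit is at their intersection.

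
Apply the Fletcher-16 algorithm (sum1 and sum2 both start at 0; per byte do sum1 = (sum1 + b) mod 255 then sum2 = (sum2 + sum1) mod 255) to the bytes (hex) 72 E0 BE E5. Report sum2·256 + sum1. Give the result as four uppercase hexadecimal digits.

Running sums (mod 255):
  after byte 0 (72): sum1=114, sum2=114
  after byte 1 (E0): sum1=83, sum2=197
  after byte 2 (BE): sum1=18, sum2=215
  after byte 3 (E5): sum1=247, sum2=207
Checksum = sum2·256 + sum1 = 207·256 + 247 = 53239 = 0xCFF7.

CFF7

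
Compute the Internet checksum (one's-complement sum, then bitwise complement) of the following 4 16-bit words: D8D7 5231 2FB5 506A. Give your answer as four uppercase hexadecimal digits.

54D7

One's-complement addition (fold any carry out of bit 15 back into bit 0):
  0xD8D7 + 0x5231 = 0x12B08 → wrap carry → 0x2B09
  0x2B09 + 0x2FB5 = 0x05ABE
  0x5ABE + 0x506A = 0x0AB28
One's-complement sum = 0xAB28.
Checksum = ~0xAB28 & 0xFFFF = 0x54D7.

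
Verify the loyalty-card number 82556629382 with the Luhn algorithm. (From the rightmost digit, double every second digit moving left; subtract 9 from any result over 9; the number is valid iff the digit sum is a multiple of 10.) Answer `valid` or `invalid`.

valid

From the right, keep odd positions and double even positions (subtract 9 from any doubled value over 9):
  doubled (positions 2,4,...): 7 9 3 1 4 → sum 24
  kept (positions 1,3,...): 2 3 2 6 5 8 → sum 26
Total = 50.
50 mod 10 = 0, so the number is valid.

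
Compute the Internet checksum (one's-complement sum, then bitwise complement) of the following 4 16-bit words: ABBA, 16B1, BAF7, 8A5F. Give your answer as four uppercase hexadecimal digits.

One's-complement addition (fold any carry out of bit 15 back into bit 0):
  0xABBA + 0x16B1 = 0x0C26B
  0xC26B + 0xBAF7 = 0x17D62 → wrap carry → 0x7D63
  0x7D63 + 0x8A5F = 0x107C2 → wrap carry → 0x07C3
One's-complement sum = 0x07C3.
Checksum = ~0x07C3 & 0xFFFF = 0xF83C.

F83C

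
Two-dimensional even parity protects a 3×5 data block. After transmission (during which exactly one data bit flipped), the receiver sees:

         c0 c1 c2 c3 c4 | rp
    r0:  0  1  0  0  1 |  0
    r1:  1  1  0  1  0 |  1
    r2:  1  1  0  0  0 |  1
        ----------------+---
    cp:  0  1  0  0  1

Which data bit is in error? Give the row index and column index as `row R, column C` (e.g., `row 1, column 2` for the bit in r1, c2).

row 2, column 3

Recompute each row's even parity and compare to rp:
  r0: data parity 0, sent rp 0 → ok
  r1: data parity 1, sent rp 1 → ok
  r2: data parity 0, sent rp 1 → mismatch
Recompute each column's even parity and compare to cp:
  c0: data parity 0, sent cp 0 → ok
  c1: data parity 1, sent cp 1 → ok
  c2: data parity 0, sent cp 0 → ok
  c3: data parity 1, sent cp 0 → mismatch
  c4: data parity 1, sent cp 1 → ok
Exactly one row (r2) and one column (c3) fail → the flipped bit is at their intersection.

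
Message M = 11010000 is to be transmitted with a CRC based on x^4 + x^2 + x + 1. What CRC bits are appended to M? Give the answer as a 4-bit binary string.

Append 4 zeros: 110100000000. Divide by 10111 (XOR where the leading bit is 1):
  pos 0: 11010 XOR 10111 = 01101
  pos 1: 11010 XOR 10111 = 01101
  pos 2: 11010 XOR 10111 = 01101
  pos 3: 11010 XOR 10111 = 01101
  pos 4: 11010 XOR 10111 = 01101
  pos 5: 11010 XOR 10111 = 01101
  pos 6: 11010 XOR 10111 = 01101
  pos 7: 11010 XOR 10111 = 01101
Remainder (last 4 bits) = 1101. This is the CRC / FCS.

1101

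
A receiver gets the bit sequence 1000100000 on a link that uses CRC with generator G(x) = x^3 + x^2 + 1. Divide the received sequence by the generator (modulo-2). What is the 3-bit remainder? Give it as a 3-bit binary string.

111

Modulo-2 division of 1000100000 by 1101:
  pos 0: 1000 XOR 1101 = 0101
  pos 1: 1011 XOR 1101 = 0110
  pos 2: 1100 XOR 1101 = 0001
  pos 5: 1000 XOR 1101 = 0101
  pos 6: 1010 XOR 1101 = 0111
Remainder = 111 (nonzero — an error is detected).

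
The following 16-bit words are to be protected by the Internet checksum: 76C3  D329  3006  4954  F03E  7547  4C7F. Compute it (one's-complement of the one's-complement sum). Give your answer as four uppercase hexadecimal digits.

8AB2

One's-complement addition (fold any carry out of bit 15 back into bit 0):
  0x76C3 + 0xD329 = 0x149EC → wrap carry → 0x49ED
  0x49ED + 0x3006 = 0x079F3
  0x79F3 + 0x4954 = 0x0C347
  0xC347 + 0xF03E = 0x1B385 → wrap carry → 0xB386
  0xB386 + 0x7547 = 0x128CD → wrap carry → 0x28CE
  0x28CE + 0x4C7F = 0x0754D
One's-complement sum = 0x754D.
Checksum = ~0x754D & 0xFFFF = 0x8AB2.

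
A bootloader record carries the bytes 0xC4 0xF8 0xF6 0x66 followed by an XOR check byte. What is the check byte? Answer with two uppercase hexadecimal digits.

XOR the bytes together:
  start with 0xC4
  0xC4 ⊕ 0xF8 = 0x3C
  0x3C ⊕ 0xF6 = 0xCA
  0xCA ⊕ 0x66 = 0xAC

AC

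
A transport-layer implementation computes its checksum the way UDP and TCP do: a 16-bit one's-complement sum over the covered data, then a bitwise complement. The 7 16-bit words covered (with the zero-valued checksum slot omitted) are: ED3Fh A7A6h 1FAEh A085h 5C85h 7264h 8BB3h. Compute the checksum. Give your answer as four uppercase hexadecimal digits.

5048

One's-complement addition (fold any carry out of bit 15 back into bit 0):
  0xED3F + 0xA7A6 = 0x194E5 → wrap carry → 0x94E6
  0x94E6 + 0x1FAE = 0x0B494
  0xB494 + 0xA085 = 0x15519 → wrap carry → 0x551A
  0x551A + 0x5C85 = 0x0B19F
  0xB19F + 0x7264 = 0x12403 → wrap carry → 0x2404
  0x2404 + 0x8BB3 = 0x0AFB7
One's-complement sum = 0xAFB7.
Checksum = ~0xAFB7 & 0xFFFF = 0x5048.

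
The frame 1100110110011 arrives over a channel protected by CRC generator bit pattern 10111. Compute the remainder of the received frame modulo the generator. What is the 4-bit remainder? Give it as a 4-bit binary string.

0000

Modulo-2 division of 1100110110011 by 10111:
  pos 0: 11001 XOR 10111 = 01110
  pos 1: 11101 XOR 10111 = 01010
  pos 2: 10100 XOR 10111 = 00011
  pos 5: 11110 XOR 10111 = 01001
  pos 6: 10010 XOR 10111 = 00101
  pos 8: 10111 XOR 10111 = 00000
Remainder = 0000 (zero — the frame passes the CRC check).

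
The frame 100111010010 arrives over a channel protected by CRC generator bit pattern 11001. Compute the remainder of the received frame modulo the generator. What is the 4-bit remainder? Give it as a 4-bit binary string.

0000

Modulo-2 division of 100111010010 by 11001:
  pos 0: 10011 XOR 11001 = 01010
  pos 1: 10101 XOR 11001 = 01100
  pos 2: 11000 XOR 11001 = 00001
  pos 6: 11001 XOR 11001 = 00000
Remainder = 0000 (zero — the frame passes the CRC check).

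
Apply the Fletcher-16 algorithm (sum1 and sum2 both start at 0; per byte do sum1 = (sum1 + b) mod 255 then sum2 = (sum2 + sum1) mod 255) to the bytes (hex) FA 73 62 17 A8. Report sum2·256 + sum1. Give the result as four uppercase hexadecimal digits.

Running sums (mod 255):
  after byte 0 (FA): sum1=250, sum2=250
  after byte 1 (73): sum1=110, sum2=105
  after byte 2 (62): sum1=208, sum2=58
  after byte 3 (17): sum1=231, sum2=34
  after byte 4 (A8): sum1=144, sum2=178
Checksum = sum2·256 + sum1 = 178·256 + 144 = 45712 = 0xB290.

B290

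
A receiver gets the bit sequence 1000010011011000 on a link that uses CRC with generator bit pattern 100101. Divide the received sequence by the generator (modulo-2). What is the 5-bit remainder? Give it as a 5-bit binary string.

Modulo-2 division of 1000010011011000 by 100101:
  pos 0: 100001 XOR 100101 = 000100
  pos 3: 100001 XOR 100101 = 000100
  pos 6: 100101 XOR 100101 = 000000
Remainder = 01000 (nonzero — an error is detected).

01000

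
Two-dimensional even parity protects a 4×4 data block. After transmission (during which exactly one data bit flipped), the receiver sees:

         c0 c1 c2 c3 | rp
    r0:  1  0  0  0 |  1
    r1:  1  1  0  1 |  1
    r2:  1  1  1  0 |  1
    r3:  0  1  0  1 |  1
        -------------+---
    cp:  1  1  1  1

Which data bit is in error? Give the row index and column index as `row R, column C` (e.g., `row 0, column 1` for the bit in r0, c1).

Recompute each row's even parity and compare to rp:
  r0: data parity 1, sent rp 1 → ok
  r1: data parity 1, sent rp 1 → ok
  r2: data parity 1, sent rp 1 → ok
  r3: data parity 0, sent rp 1 → mismatch
Recompute each column's even parity and compare to cp:
  c0: data parity 1, sent cp 1 → ok
  c1: data parity 1, sent cp 1 → ok
  c2: data parity 1, sent cp 1 → ok
  c3: data parity 0, sent cp 1 → mismatch
Exactly one row (r3) and one column (c3) fail → the flipped bit is at their intersection.

row 3, column 3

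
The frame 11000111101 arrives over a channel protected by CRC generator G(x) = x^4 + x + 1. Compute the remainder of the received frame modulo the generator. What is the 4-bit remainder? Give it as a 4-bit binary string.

0101

Modulo-2 division of 11000111101 by 10011:
  pos 0: 11000 XOR 10011 = 01011
  pos 1: 10111 XOR 10011 = 00100
  pos 3: 10011 XOR 10011 = 00000
Remainder = 0101 (nonzero — an error is detected).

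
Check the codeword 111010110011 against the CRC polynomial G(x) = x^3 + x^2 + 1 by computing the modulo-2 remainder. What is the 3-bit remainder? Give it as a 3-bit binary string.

Modulo-2 division of 111010110011 by 1101:
  pos 0: 1110 XOR 1101 = 0011
  pos 2: 1110 XOR 1101 = 0011
  pos 4: 1111 XOR 1101 = 0010
  pos 6: 1000 XOR 1101 = 0101
  pos 7: 1011 XOR 1101 = 0110
  pos 8: 1101 XOR 1101 = 0000
Remainder = 000 (zero — the frame passes the CRC check).

000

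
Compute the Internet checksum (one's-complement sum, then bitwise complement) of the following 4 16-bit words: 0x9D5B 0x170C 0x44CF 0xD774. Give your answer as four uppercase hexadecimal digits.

One's-complement addition (fold any carry out of bit 15 back into bit 0):
  0x9D5B + 0x170C = 0x0B467
  0xB467 + 0x44CF = 0x0F936
  0xF936 + 0xD774 = 0x1D0AA → wrap carry → 0xD0AB
One's-complement sum = 0xD0AB.
Checksum = ~0xD0AB & 0xFFFF = 0x2F54.

2F54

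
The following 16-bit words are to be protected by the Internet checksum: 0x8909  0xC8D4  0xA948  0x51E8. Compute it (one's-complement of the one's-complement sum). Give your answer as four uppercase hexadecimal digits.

One's-complement addition (fold any carry out of bit 15 back into bit 0):
  0x8909 + 0xC8D4 = 0x151DD → wrap carry → 0x51DE
  0x51DE + 0xA948 = 0x0FB26
  0xFB26 + 0x51E8 = 0x14D0E → wrap carry → 0x4D0F
One's-complement sum = 0x4D0F.
Checksum = ~0x4D0F & 0xFFFF = 0xB2F0.

B2F0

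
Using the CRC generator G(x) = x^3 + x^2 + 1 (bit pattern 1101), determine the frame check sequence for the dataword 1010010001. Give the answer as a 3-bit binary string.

Append 3 zeros: 1010010001000. Divide by 1101 (XOR where the leading bit is 1):
  pos 0: 1010 XOR 1101 = 0111
  pos 1: 1110 XOR 1101 = 0011
  pos 3: 1110 XOR 1101 = 0011
  pos 5: 1100 XOR 1101 = 0001
  pos 8: 1100 XOR 1101 = 0001
Remainder (last 3 bits) = 010. This is the CRC / FCS.

010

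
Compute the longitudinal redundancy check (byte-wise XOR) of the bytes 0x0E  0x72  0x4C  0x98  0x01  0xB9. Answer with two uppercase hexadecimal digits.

XOR the bytes together:
  start with 0x0E
  0x0E ⊕ 0x72 = 0x7C
  0x7C ⊕ 0x4C = 0x30
  0x30 ⊕ 0x98 = 0xA8
  0xA8 ⊕ 0x01 = 0xA9
  0xA9 ⊕ 0xB9 = 0x10

10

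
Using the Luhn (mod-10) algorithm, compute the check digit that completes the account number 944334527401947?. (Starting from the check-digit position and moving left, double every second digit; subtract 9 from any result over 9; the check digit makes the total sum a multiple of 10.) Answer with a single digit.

5

Partial digits right→left: 7 4 9 1 0 4 7 2 5 4 3 3 4 4 9
Double every second digit counting from the check-digit position (so the 1st, 3rd, 5th, ... of the partial from the right).
  doubled (with −9 where >9): 5 9 0 5 1 6 8 9 → sum 43
  kept as-is: 4 1 4 2 4 3 4 → sum 22
Total = 43 + 22 = 65.
Check digit = (10 − (65 mod 10)) mod 10 = 5.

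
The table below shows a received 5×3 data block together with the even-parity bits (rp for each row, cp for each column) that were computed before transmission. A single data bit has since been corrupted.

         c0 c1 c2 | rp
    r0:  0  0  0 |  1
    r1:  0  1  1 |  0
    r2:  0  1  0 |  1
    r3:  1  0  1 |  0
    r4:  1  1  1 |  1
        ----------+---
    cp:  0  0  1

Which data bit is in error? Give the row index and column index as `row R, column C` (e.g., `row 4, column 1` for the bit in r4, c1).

row 0, column 1

Recompute each row's even parity and compare to rp:
  r0: data parity 0, sent rp 1 → mismatch
  r1: data parity 0, sent rp 0 → ok
  r2: data parity 1, sent rp 1 → ok
  r3: data parity 0, sent rp 0 → ok
  r4: data parity 1, sent rp 1 → ok
Recompute each column's even parity and compare to cp:
  c0: data parity 0, sent cp 0 → ok
  c1: data parity 1, sent cp 0 → mismatch
  c2: data parity 1, sent cp 1 → ok
Exactly one row (r0) and one column (c1) fail → the flipped bit is at their intersection.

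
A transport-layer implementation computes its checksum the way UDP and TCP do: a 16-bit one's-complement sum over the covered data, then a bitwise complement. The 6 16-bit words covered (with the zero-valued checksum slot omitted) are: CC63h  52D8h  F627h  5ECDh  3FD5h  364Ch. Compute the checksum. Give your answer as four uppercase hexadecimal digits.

15AD

One's-complement addition (fold any carry out of bit 15 back into bit 0):
  0xCC63 + 0x52D8 = 0x11F3B → wrap carry → 0x1F3C
  0x1F3C + 0xF627 = 0x11563 → wrap carry → 0x1564
  0x1564 + 0x5ECD = 0x07431
  0x7431 + 0x3FD5 = 0x0B406
  0xB406 + 0x364C = 0x0EA52
One's-complement sum = 0xEA52.
Checksum = ~0xEA52 & 0xFFFF = 0x15AD.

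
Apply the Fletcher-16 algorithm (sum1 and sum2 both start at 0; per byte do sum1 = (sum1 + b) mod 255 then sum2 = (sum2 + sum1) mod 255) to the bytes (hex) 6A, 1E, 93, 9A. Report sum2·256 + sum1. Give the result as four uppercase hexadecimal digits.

C5B6

Running sums (mod 255):
  after byte 0 (6A): sum1=106, sum2=106
  after byte 1 (1E): sum1=136, sum2=242
  after byte 2 (93): sum1=28, sum2=15
  after byte 3 (9A): sum1=182, sum2=197
Checksum = sum2·256 + sum1 = 197·256 + 182 = 50614 = 0xC5B6.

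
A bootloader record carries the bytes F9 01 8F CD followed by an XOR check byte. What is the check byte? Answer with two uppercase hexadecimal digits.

XOR the bytes together:
  start with 0xF9
  0xF9 ⊕ 0x01 = 0xF8
  0xF8 ⊕ 0x8F = 0x77
  0x77 ⊕ 0xCD = 0xBA

BA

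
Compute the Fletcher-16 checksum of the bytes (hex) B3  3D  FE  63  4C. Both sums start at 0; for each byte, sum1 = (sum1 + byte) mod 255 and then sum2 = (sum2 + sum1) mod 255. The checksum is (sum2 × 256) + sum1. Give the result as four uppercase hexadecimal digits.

Running sums (mod 255):
  after byte 0 (B3): sum1=179, sum2=179
  after byte 1 (3D): sum1=240, sum2=164
  after byte 2 (FE): sum1=239, sum2=148
  after byte 3 (63): sum1=83, sum2=231
  after byte 4 (4C): sum1=159, sum2=135
Checksum = sum2·256 + sum1 = 135·256 + 159 = 34719 = 0x879F.

879F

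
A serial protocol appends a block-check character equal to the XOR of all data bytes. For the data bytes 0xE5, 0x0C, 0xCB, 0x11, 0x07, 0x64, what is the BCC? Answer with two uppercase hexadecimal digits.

50

XOR the bytes together:
  start with 0xE5
  0xE5 ⊕ 0x0C = 0xE9
  0xE9 ⊕ 0xCB = 0x22
  0x22 ⊕ 0x11 = 0x33
  0x33 ⊕ 0x07 = 0x34
  0x34 ⊕ 0x64 = 0x50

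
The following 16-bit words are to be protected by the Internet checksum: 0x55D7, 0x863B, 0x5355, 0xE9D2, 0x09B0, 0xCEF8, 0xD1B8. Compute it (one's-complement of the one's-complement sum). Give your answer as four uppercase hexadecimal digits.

3C63

One's-complement addition (fold any carry out of bit 15 back into bit 0):
  0x55D7 + 0x863B = 0x0DC12
  0xDC12 + 0x5355 = 0x12F67 → wrap carry → 0x2F68
  0x2F68 + 0xE9D2 = 0x1193A → wrap carry → 0x193B
  0x193B + 0x09B0 = 0x022EB
  0x22EB + 0xCEF8 = 0x0F1E3
  0xF1E3 + 0xD1B8 = 0x1C39B → wrap carry → 0xC39C
One's-complement sum = 0xC39C.
Checksum = ~0xC39C & 0xFFFF = 0x3C63.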